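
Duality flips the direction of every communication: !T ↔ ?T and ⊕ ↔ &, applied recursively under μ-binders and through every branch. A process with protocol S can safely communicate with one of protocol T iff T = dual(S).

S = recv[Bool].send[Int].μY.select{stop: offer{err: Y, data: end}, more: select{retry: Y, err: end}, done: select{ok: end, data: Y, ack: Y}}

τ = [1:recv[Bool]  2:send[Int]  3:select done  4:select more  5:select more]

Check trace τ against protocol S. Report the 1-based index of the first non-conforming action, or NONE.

4

[1] recv[Bool]  match  now at send[Int].μY.…
[2] send[Int]  match  now at μY.…
[3] select done  match  now at select{ok: end, data: μY.…, ack: μY.…}
[4] got select more, protocol expects select ok or select data or select ack  ✗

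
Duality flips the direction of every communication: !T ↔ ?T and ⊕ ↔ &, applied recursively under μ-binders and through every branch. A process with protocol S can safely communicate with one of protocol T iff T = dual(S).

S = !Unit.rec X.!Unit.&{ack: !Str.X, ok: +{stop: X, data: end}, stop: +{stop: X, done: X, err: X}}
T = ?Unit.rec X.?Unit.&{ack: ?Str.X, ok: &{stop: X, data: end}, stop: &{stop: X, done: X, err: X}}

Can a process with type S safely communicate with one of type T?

NO

!Unit vs ?Unit  match
  rec X vs rec X  match (μ self-dual)
    !Unit vs ?Unit  match
      &{ack,ok,stop} vs &{ack,ok,stop}  ✗ choice polarity not flipped — not dual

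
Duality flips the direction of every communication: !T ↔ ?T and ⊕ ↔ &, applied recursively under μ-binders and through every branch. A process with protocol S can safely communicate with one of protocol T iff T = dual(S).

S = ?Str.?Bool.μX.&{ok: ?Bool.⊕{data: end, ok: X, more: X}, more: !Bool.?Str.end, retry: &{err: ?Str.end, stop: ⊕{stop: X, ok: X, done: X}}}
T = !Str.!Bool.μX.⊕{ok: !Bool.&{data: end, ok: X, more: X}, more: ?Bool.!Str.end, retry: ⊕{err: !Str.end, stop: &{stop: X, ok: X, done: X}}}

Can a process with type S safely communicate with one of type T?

?Str | !Str  ✓
  ?Bool | !Bool  ✓
    μX | μX  ✓ (binder kept)
      &{ok,more,retry} | ⊕{ok,more,retry}  ✓ label sets agree
        case ok:
          ?Bool | !Bool  ✓
            ⊕{data,ok,more} | &{data,ok,more}  ✓ label sets agree
              case data:
                end | end  ✓
              case ok:
                X | X  ✓
              case more:
                X | X  ✓
        case more:
          !Bool | ?Bool  ✓
            ?Str | !Str  ✓
              end | end  ✓
        case retry:
          &{err,stop} | ⊕{err,stop}  ✓ label sets agree
            case err:
              ?Str | !Str  ✓
                end | end  ✓
            case stop:
              ⊕{stop,ok,done} | &{stop,ok,done}  ✓ label sets agree
                case stop:
                  X | X  ✓
                case ok:
                  X | X  ✓
                case done:
                  X | X  ✓

YES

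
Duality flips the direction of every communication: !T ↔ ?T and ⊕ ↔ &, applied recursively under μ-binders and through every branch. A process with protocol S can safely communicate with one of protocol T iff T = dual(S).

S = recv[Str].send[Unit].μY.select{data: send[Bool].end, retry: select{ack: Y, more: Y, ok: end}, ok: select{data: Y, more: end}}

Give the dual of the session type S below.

recv[Str] → send[Str]
  send[Unit] → recv[Unit]
    μY → μY  (rec unchanged)
      select{data,retry,ok} → offer{data,retry,ok}  (internal→external)
        case data:
          send[Bool] → recv[Bool]
            dual(end) = end
        case retry:
          select{ack,more,ok} → offer{ack,more,ok}  (internal→external)
            case ack:
              dual(Y) = Y
            case more:
              dual(Y) = Y
            case ok:
              dual(end) = end
        case ok:
          select{data,more} → offer{data,more}  (internal→external)
            case data:
              dual(Y) = Y
            case more:
              dual(end) = end

send[Str].recv[Unit].μY.offer{data: recv[Bool].end, retry: offer{ack: Y, more: Y, ok: end}, ok: offer{data: Y, more: end}}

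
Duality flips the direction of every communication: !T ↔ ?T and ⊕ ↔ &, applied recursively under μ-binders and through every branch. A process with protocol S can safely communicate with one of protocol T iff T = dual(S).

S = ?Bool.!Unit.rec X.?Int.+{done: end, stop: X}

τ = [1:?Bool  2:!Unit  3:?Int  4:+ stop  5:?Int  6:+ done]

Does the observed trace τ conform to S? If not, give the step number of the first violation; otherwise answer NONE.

@1 ?Bool  ✓  state: !Unit.rec X.…
@2 !Unit  ✓  state: rec X.…
@3 ?Int  ✓  state: +{done: end, stop: rec X.…}
@4 + stop  ✓  state: rec X.…
@5 ?Int  ✓  state: +{done: end, stop: rec X.…}
@6 + done  ✓  state: end
all 6 steps conform

NONE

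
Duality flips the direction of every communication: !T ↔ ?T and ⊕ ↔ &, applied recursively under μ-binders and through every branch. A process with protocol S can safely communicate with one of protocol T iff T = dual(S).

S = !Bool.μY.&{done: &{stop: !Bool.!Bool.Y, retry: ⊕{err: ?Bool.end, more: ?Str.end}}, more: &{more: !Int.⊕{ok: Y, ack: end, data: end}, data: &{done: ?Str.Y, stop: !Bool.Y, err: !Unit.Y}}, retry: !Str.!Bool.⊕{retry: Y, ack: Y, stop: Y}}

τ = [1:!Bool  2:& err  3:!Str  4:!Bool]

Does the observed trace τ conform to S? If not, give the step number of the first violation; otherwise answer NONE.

step 1: !Bool  match  residual = μY.…
step 2: got & err, protocol expects & done or & more or & retry  ✗

2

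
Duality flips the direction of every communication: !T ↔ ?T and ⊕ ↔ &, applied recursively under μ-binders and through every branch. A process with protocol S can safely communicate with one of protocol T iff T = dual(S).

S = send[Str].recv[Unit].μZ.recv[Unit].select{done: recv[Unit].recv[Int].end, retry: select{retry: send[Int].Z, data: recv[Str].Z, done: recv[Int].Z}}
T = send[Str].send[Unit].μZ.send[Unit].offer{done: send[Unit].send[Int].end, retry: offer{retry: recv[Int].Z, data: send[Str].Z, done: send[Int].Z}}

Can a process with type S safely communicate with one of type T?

send[Str] | send[Str]  ✗ same direction on both sides — not dual

NO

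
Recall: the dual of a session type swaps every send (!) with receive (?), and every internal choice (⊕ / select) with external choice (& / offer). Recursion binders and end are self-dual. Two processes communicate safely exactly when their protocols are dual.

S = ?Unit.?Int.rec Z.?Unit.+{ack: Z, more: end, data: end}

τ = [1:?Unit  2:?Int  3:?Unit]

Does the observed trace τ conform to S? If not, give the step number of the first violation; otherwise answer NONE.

NONE

[1] ?Unit  ok  state: ?Int.rec Z.…
[2] ?Int  ok  state: rec Z.…
[3] ?Unit  ok  state: +{ack: rec Z.…, more: end, data: end}
τ conforms to S (length 3)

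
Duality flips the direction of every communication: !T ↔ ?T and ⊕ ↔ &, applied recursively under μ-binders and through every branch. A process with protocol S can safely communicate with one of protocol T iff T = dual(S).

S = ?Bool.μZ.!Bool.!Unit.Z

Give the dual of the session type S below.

?Bool → !Bool
  μZ → μZ  (binder kept)
    !Bool → ?Bool
      !Unit → ?Unit
        dual(Z) = Z

!Bool.μZ.?Bool.?Unit.Z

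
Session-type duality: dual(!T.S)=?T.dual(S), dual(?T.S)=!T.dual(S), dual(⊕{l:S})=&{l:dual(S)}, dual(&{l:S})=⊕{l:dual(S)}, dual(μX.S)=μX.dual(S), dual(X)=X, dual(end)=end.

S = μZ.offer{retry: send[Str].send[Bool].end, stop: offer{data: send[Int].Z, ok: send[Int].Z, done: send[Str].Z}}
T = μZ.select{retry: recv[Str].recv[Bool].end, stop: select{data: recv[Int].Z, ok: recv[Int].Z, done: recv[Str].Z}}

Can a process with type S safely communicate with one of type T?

μZ vs μZ  ✓ (rec unchanged)
  offer{retry,stop} vs select{retry,stop}  ✓ labels match
    • retry:
      send[Str] vs recv[Str]  ✓
        send[Bool] vs recv[Bool]  ✓
          end vs end  ✓
    • stop:
      offer{data,ok,done} vs select{data,ok,done}  ✓ labels match
        • data:
          send[Int] vs recv[Int]  ✓
            Z vs Z  ✓
        • ok:
          send[Int] vs recv[Int]  ✓
            Z vs Z  ✓
        • done:
          send[Str] vs recv[Str]  ✓
            Z vs Z  ✓

YES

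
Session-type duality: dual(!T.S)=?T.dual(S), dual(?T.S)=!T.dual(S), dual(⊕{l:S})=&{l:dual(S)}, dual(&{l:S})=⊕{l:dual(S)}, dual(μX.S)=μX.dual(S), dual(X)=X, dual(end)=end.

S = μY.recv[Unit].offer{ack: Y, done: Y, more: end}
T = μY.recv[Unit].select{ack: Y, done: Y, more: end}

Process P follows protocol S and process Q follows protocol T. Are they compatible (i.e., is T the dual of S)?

NO

μY | μY  ok (rec unchanged)
  recv[Unit] | recv[Unit]  ✗ same direction on both sides — not dual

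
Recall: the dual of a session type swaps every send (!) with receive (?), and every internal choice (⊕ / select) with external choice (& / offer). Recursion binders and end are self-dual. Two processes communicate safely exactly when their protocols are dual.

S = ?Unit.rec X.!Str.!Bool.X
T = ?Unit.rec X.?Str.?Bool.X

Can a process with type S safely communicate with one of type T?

NO

?Unit vs ?Unit  ✗ same direction on both sides — not dual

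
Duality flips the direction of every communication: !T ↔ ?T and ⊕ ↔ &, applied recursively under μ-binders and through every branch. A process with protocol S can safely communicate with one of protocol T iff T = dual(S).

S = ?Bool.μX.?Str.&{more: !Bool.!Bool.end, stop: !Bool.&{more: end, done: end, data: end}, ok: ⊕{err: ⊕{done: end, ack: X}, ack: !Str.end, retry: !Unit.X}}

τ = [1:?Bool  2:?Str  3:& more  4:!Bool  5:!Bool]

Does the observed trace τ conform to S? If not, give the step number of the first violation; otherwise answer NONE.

NONE

[1] ?Bool  match  cont: μX.…
[2] ?Str  match  cont: &{more: !Bool.!Bool.end, stop: !Bool.&{more: end, done: end, data: end}, ok: ⊕{err: ⊕{done: end, ack: μX.…}, ack: !Str.end, retry: !Unit.μX.…}}
[3] & more  match  cont: !Bool.!Bool.end
[4] !Bool  match  cont: !Bool.end
[5] !Bool  match  cont: end
trace exhausted — no violation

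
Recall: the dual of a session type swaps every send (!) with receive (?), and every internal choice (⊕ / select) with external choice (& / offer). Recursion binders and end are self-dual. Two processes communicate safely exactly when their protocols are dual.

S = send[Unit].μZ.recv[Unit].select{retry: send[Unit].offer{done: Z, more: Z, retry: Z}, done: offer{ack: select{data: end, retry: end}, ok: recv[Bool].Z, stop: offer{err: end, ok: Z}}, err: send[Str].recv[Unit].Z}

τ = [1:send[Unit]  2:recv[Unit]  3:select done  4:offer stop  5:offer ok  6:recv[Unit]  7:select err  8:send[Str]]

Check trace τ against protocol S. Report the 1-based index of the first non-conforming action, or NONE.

NONE

@1 send[Unit]  ✓  state: μZ.…
@2 recv[Unit]  ✓  state: select{retry: send[Unit].offer{done: μZ.…, more: μZ.…, retry: μZ.…}, done: offer{ack: select{data: end, retry: end}, ok: recv[Bool].μZ.…, stop: offer{err: end, ok: μZ.…}}, err: send[Str].recv[Unit].μZ.…}
@3 select done  ✓  state: offer{ack: select{data: end, retry: end}, ok: recv[Bool].μZ.…, stop: offer{err: end, ok: μZ.…}}
@4 offer stop  ✓  state: offer{err: end, ok: μZ.…}
@5 offer ok  ✓  state: μZ.…
@6 recv[Unit]  ✓  state: select{retry: send[Unit].offer{done: μZ.…, more: μZ.…, retry: μZ.…}, done: offer{ack: select{data: end, retry: end}, ok: recv[Bool].μZ.…, stop: offer{err: end, ok: μZ.…}}, err: send[Str].recv[Unit].μZ.…}
@7 select err  ✓  state: send[Str].recv[Unit].μZ.…
@8 send[Str]  ✓  state: recv[Unit].μZ.…
τ conforms to S (length 8)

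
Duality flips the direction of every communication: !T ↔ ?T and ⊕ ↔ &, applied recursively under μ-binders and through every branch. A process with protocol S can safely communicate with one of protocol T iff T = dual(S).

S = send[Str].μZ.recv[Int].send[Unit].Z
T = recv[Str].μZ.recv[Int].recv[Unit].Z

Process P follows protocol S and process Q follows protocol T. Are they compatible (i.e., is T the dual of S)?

send[Str] vs recv[Str]  ✓
  μZ vs μZ  ✓ (rec unchanged)
    recv[Int] vs recv[Int]  ✗ same direction on both sides — not dual

NO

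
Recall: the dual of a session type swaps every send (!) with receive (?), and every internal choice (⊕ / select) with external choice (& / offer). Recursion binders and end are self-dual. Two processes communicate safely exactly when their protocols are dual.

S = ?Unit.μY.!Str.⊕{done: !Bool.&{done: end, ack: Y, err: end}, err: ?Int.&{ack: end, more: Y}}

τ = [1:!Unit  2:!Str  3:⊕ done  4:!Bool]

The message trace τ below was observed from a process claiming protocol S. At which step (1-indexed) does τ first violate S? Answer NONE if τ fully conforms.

[1] got !Unit, protocol expects ?Unit  ✗

1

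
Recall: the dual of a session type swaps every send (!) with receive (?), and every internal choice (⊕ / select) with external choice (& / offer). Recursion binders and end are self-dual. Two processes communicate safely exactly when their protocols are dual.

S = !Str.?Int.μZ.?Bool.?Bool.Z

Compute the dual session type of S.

!Str ↦ ?Str
  ?Int ↦ !Int
    μZ ↦ μZ  (μ self-dual)
      ?Bool ↦ !Bool
        ?Bool ↦ !Bool
          Z ↦ Z

?Str.!Int.μZ.!Bool.!Bool.Z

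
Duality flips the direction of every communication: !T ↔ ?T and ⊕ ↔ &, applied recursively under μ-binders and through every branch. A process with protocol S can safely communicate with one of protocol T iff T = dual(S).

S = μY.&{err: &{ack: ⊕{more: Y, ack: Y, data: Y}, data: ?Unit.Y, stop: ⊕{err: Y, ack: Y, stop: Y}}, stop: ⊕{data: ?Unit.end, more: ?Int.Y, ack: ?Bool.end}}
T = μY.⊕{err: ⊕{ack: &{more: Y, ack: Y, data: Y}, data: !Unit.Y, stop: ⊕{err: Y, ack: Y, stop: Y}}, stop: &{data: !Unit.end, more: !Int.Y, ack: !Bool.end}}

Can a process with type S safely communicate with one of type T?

NO

μY vs μY  match (rec unchanged)
  &{err,stop} vs ⊕{err,stop}  match same labels
    [err]
      &{ack,data,stop} vs ⊕{ack,data,stop}  match same labels
        [ack]
          ⊕{more,ack,data} vs &{more,ack,data}  match same labels
            [more]
              Y vs Y  match
            [ack]
              Y vs Y  match
            [data]
              Y vs Y  match
        [data]
          ?Unit vs !Unit  match
            Y vs Y  match
        [stop]
          ⊕{err,ack,stop} vs ⊕{err,ack,stop}  ✗ choice polarity not flipped — not dual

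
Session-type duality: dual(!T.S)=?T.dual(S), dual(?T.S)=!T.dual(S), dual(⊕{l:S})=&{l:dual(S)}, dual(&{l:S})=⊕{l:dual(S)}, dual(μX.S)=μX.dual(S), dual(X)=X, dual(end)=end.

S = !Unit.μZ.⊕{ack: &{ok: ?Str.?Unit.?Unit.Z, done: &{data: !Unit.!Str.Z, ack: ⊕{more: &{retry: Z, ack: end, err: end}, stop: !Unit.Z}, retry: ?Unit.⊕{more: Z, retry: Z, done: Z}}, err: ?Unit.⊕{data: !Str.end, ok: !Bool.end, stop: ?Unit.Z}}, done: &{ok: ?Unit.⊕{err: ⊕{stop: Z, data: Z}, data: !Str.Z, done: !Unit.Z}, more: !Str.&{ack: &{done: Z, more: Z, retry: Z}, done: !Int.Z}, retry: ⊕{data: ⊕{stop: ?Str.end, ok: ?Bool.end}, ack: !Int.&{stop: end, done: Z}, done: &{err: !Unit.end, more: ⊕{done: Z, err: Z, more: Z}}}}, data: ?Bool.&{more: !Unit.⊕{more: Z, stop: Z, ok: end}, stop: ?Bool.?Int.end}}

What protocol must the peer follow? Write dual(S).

?Unit.μZ.&{ack: ⊕{ok: !Str.!Unit.!Unit.Z, done: ⊕{data: ?Unit.?Str.Z, ack: &{more: ⊕{retry: Z, ack: end, err: end}, stop: ?Unit.Z}, retry: !Unit.&{more: Z, retry: Z, done: Z}}, err: !Unit.&{data: ?Str.end, ok: ?Bool.end, stop: !Unit.Z}}, done: ⊕{ok: !Unit.&{err: &{stop: Z, data: Z}, data: ?Str.Z, done: ?Unit.Z}, more: ?Str.⊕{ack: ⊕{done: Z, more: Z, retry: Z}, done: ?Int.Z}, retry: &{data: &{stop: !Str.end, ok: !Bool.end}, ack: ?Int.⊕{stop: end, done: Z}, done: ⊕{err: ?Unit.end, more: &{done: Z, err: Z, more: Z}}}}, data: !Bool.⊕{more: ?Unit.&{more: Z, stop: Z, ok: end}, stop: !Bool.!Int.end}}

!Unit ↦ ?Unit
  μZ ↦ μZ  (binder kept)
    ⊕{ack,done,data} ↦ &{ack,done,data}  (⊕→&)
      • ack:
        &{ok,done,err} ↦ ⊕{ok,done,err}  (external→internal)
          • ok:
            ?Str ↦ !Str
              ?Unit ↦ !Unit
                ?Unit ↦ !Unit
                  Z ↦ Z
          • done:
            &{data,ack,retry} ↦ ⊕{data,ack,retry}  (external→internal)
              • data:
                !Unit ↦ ?Unit
                  !Str ↦ ?Str
                    Z ↦ Z
              • ack:
                ⊕{more,stop} ↦ &{more,stop}  (⊕→&)
                  • more:
                    &{retry,ack,err} ↦ ⊕{retry,ack,err}  (external→internal)
                      • retry:
                        Z ↦ Z
                      • ack:
                        end ↦ end
                      • err:
                        end ↦ end
                  • stop:
                    !Unit ↦ ?Unit
                      Z ↦ Z
              • retry:
                ?Unit ↦ !Unit
                  ⊕{more,retry,done} ↦ &{more,retry,done}  (⊕→&)
                    • more:
                      Z ↦ Z
                    • retry:
                      Z ↦ Z
                    • done:
                      Z ↦ Z
          • err:
            ?Unit ↦ !Unit
              ⊕{data,ok,stop} ↦ &{data,ok,stop}  (⊕→&)
                • data:
                  !Str ↦ ?Str
                    end ↦ end
                • ok:
                  !Bool ↦ ?Bool
                    end ↦ end
                • stop:
                  ?Unit ↦ !Unit
                    Z ↦ Z
      • done:
        &{ok,more,retry} ↦ ⊕{ok,more,retry}  (external→internal)
          • ok:
            ?Unit ↦ !Unit
              ⊕{err,data,done} ↦ &{err,data,done}  (⊕→&)
                • err:
                  ⊕{stop,data} ↦ &{stop,data}  (⊕→&)
                    • stop:
                      Z ↦ Z
                    • data:
                      Z ↦ Z
                • data:
                  !Str ↦ ?Str
                    Z ↦ Z
                • done:
                  !Unit ↦ ?Unit
                    Z ↦ Z
          • more:
            !Str ↦ ?Str
              &{ack,done} ↦ ⊕{ack,done}  (external→internal)
                • ack:
                  &{done,more,retry} ↦ ⊕{done,more,retry}  (external→internal)
                    • done:
                      Z ↦ Z
                    • more:
                      Z ↦ Z
                    • retry:
                      Z ↦ Z
                • done:
                  !Int ↦ ?Int
                    Z ↦ Z
          • retry:
            ⊕{data,ack,done} ↦ &{data,ack,done}  (⊕→&)
              • data:
                ⊕{stop,ok} ↦ &{stop,ok}  (⊕→&)
                  • stop:
                    ?Str ↦ !Str
                      end ↦ end
                  • ok:
                    ?Bool ↦ !Bool
                      end ↦ end
              • ack:
                !Int ↦ ?Int
                  &{stop,done} ↦ ⊕{stop,done}  (external→internal)
                    • stop:
                      end ↦ end
                    • done:
                      Z ↦ Z
              • done:
                &{err,more} ↦ ⊕{err,more}  (external→internal)
                  • err:
                    !Unit ↦ ?Unit
                      end ↦ end
                  • more:
                    ⊕{done,err,more} ↦ &{done,err,more}  (⊕→&)
                      • done:
                        Z ↦ Z
                      • err:
                        Z ↦ Z
                      • more:
                        Z ↦ Z
      • data:
        ?Bool ↦ !Bool
          &{more,stop} ↦ ⊕{more,stop}  (external→internal)
            • more:
              !Unit ↦ ?Unit
                ⊕{more,stop,ok} ↦ &{more,stop,ok}  (⊕→&)
                  • more:
                    Z ↦ Z
                  • stop:
                    Z ↦ Z
                  • ok:
                    end ↦ end
            • stop:
              ?Bool ↦ !Bool
                ?Int ↦ !Int
                  end ↦ end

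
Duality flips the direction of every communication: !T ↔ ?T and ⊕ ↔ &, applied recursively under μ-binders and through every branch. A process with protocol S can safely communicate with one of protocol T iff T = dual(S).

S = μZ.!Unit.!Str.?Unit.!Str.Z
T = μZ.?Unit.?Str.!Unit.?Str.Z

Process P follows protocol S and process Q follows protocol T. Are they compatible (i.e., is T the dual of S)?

μZ | μZ  ✓ (μ self-dual)
  !Unit | ?Unit  ✓
    !Str | ?Str  ✓
      ?Unit | !Unit  ✓
        !Str | ?Str  ✓
          Z | Z  ✓

YES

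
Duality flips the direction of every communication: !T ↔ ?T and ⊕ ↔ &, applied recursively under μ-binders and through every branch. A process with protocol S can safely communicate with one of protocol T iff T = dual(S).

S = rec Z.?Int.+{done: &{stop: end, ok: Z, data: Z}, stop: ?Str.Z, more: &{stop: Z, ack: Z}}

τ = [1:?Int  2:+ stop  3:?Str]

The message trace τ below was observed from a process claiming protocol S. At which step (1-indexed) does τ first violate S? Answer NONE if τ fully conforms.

NONE

step 1: ?Int  match  residual = +{done: &{stop: end, ok: rec Z.…, data: rec Z.…}, stop: ?Str.rec Z.…, more: &{stop: rec Z.…, ack: rec Z.…}}
step 2: + stop  match  residual = ?Str.rec Z.…
step 3: ?Str  match  residual = rec Z.…
τ conforms to S (length 3)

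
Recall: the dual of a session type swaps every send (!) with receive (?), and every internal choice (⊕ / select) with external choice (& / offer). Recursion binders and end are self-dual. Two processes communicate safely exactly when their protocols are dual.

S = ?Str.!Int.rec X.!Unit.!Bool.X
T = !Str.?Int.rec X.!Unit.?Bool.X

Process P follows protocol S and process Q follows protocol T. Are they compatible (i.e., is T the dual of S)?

?Str | !Str  ✓
  !Int | ?Int  ✓
    rec X | rec X  ✓ (rec unchanged)
      !Unit | !Unit  ✗ same direction on both sides — not dual

NO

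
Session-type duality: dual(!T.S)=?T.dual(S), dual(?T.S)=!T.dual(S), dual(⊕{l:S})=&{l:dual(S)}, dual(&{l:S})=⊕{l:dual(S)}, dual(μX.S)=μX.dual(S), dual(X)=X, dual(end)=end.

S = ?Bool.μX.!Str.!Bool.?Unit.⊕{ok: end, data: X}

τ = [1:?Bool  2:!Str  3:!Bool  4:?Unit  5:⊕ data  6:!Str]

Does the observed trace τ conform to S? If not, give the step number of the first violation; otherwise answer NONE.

[1] ?Bool  ok  residual = μX.…
[2] !Str  ok  residual = !Bool.?Unit.⊕{ok: end, data: μX.…}
[3] !Bool  ok  residual = ?Unit.⊕{ok: end, data: μX.…}
[4] ?Unit  ok  residual = ⊕{ok: end, data: μX.…}
[5] ⊕ data  ok  residual = μX.…
[6] !Str  ok  residual = !Bool.?Unit.⊕{ok: end, data: μX.…}
all 6 steps conform

NONE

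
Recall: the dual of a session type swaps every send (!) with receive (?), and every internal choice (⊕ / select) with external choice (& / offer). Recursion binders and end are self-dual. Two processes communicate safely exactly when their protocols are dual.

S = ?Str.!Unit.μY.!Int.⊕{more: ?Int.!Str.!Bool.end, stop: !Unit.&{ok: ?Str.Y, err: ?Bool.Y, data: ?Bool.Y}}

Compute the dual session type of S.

!Str.?Unit.μY.?Int.&{more: !Int.?Str.?Bool.end, stop: ?Unit.⊕{ok: !Str.Y, err: !Bool.Y, data: !Bool.Y}}

?Str ↦ !Str
  !Unit ↦ ?Unit
    μY ↦ μY  (binder kept)
      !Int ↦ ?Int
        ⊕{more,stop} ↦ &{more,stop}  (⊕→&)
          case more:
            ?Int ↦ !Int
              !Str ↦ ?Str
                !Bool ↦ ?Bool
                  end self-dual
          case stop:
            !Unit ↦ ?Unit
              &{ok,err,data} ↦ ⊕{ok,err,data}  (external→internal)
                case ok:
                  ?Str ↦ !Str
                    Y self-dual
                case err:
                  ?Bool ↦ !Bool
                    Y self-dual
                case data:
                  ?Bool ↦ !Bool
                    Y self-dual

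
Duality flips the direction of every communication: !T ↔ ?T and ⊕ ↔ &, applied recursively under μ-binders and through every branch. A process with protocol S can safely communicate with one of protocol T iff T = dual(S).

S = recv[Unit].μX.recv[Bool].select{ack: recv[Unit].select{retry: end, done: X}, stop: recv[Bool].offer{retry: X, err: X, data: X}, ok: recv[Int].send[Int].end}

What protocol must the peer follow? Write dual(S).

send[Unit].μX.send[Bool].offer{ack: send[Unit].offer{retry: end, done: X}, stop: send[Bool].select{retry: X, err: X, data: X}, ok: send[Int].recv[Int].end}

recv[Unit] → send[Unit]
  μX → μX  (rec unchanged)
    recv[Bool] → send[Bool]
      select{ack,stop,ok} → offer{ack,stop,ok}  (internal→external)
        case ack:
          recv[Unit] → send[Unit]
            select{retry,done} → offer{retry,done}  (internal→external)
              case retry:
                end ↦ end
              case done:
                X ↦ X
        case stop:
          recv[Bool] → send[Bool]
            offer{retry,err,data} → select{retry,err,data}  (offer→select)
              case retry:
                X ↦ X
              case err:
                X ↦ X
              case data:
                X ↦ X
        case ok:
          recv[Int] → send[Int]
            send[Int] → recv[Int]
              end ↦ end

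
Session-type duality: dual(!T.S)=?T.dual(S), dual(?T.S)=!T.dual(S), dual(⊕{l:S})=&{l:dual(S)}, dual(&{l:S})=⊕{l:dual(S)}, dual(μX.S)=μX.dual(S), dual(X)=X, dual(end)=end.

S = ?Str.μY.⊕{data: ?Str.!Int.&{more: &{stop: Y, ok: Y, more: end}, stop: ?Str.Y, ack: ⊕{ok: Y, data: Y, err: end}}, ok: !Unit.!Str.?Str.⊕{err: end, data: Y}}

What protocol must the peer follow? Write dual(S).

?Str → !Str
  μY → μY  (binder kept)
    ⊕{data,ok} → &{data,ok}  (internal→external)
      case data:
        ?Str → !Str
          !Int → ?Int
            &{more,stop,ack} → ⊕{more,stop,ack}  (offer→select)
              case more:
                &{stop,ok,more} → ⊕{stop,ok,more}  (offer→select)
                  case stop:
                    Y self-dual
                  case ok:
                    Y self-dual
                  case more:
                    end self-dual
              case stop:
                ?Str → !Str
                  Y self-dual
              case ack:
                ⊕{ok,data,err} → &{ok,data,err}  (internal→external)
                  case ok:
                    Y self-dual
                  case data:
                    Y self-dual
                  case err:
                    end self-dual
      case ok:
        !Unit → ?Unit
          !Str → ?Str
            ?Str → !Str
              ⊕{err,data} → &{err,data}  (internal→external)
                case err:
                  end self-dual
                case data:
                  Y self-dual

!Str.μY.&{data: !Str.?Int.⊕{more: ⊕{stop: Y, ok: Y, more: end}, stop: !Str.Y, ack: &{ok: Y, data: Y, err: end}}, ok: ?Unit.?Str.!Str.&{err: end, data: Y}}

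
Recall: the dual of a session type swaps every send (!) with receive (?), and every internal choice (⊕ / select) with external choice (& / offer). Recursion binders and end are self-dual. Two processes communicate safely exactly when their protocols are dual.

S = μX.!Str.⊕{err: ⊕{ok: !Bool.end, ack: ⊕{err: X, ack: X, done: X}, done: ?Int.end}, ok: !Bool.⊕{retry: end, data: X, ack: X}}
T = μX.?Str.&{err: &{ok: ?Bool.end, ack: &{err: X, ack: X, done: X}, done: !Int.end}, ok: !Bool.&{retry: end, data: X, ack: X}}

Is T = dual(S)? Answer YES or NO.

μX | μX  ✓ (rec unchanged)
  !Str | ?Str  ✓
    ⊕{err,ok} | &{err,ok}  ✓ same labels
      case err:
        ⊕{ok,ack,done} | &{ok,ack,done}  ✓ same labels
          case ok:
            !Bool | ?Bool  ✓
              end | end  ✓
          case ack:
            ⊕{err,ack,done} | &{err,ack,done}  ✓ same labels
              case err:
                X | X  ✓
              case ack:
                X | X  ✓
              case done:
                X | X  ✓
          case done:
            ?Int | !Int  ✓
              end | end  ✓
      case ok:
        !Bool | !Bool  ✗ same direction on both sides — not dual

NO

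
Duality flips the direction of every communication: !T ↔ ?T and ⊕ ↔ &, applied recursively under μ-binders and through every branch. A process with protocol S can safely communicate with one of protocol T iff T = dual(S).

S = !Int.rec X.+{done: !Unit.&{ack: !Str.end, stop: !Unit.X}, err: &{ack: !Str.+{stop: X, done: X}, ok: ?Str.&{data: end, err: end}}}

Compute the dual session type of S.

!Int → ?Int
  rec X → rec X  (binder kept)
    +{done,err} → &{done,err}  (select→offer)
      case done:
        !Unit → ?Unit
          &{ack,stop} → +{ack,stop}  (&→⊕)
            case ack:
              !Str → ?Str
                end ↦ end
            case stop:
              !Unit → ?Unit
                X ↦ X
      case err:
        &{ack,ok} → +{ack,ok}  (&→⊕)
          case ack:
            !Str → ?Str
              +{stop,done} → &{stop,done}  (select→offer)
                case stop:
                  X ↦ X
                case done:
                  X ↦ X
          case ok:
            ?Str → !Str
              &{data,err} → +{data,err}  (&→⊕)
                case data:
                  end ↦ end
                case err:
                  end ↦ end

?Int.rec X.&{done: ?Unit.+{ack: ?Str.end, stop: ?Unit.X}, err: +{ack: ?Str.&{stop: X, done: X}, ok: !Str.+{data: end, err: end}}}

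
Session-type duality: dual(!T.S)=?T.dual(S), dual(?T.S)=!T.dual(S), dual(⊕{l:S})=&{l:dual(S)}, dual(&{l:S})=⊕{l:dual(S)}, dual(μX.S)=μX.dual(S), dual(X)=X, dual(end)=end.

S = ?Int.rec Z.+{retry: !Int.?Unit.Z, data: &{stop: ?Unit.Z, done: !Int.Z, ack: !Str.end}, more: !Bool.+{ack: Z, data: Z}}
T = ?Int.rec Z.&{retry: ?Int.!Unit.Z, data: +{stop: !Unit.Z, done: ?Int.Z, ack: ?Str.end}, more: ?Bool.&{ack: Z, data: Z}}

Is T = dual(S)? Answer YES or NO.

?Int ‖ ?Int  ✗ same direction on both sides — not dual

NO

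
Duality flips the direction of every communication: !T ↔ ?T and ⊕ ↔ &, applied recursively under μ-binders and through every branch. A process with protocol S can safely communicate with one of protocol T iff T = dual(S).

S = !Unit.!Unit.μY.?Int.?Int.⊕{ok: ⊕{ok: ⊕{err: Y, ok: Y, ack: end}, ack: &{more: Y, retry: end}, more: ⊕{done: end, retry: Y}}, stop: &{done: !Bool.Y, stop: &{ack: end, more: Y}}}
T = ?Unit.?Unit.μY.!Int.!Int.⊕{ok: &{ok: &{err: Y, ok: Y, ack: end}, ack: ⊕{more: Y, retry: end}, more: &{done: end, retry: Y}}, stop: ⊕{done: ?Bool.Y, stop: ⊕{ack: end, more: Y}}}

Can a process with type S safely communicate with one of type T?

NO

!Unit ‖ ?Unit  match
  !Unit ‖ ?Unit  match
    μY ‖ μY  match (binder kept)
      ?Int ‖ !Int  match
        ?Int ‖ !Int  match
          ⊕{ok,stop} ‖ ⊕{ok,stop}  ✗ choice polarity not flipped — not dual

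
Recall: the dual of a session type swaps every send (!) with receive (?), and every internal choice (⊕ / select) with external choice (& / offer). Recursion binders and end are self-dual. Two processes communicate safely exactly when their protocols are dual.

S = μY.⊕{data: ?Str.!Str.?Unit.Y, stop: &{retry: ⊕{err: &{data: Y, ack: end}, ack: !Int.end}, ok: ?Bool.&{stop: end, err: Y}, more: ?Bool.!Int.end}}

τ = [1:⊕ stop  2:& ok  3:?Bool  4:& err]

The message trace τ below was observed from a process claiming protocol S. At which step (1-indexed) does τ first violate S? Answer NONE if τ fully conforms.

NONE

step 1: ⊕ stop  ok  residual = &{retry: ⊕{err: &{data: μY.…, ack: end}, ack: !Int.end}, ok: ?Bool.&{stop: end, err: μY.…}, more: ?Bool.!Int.end}
step 2: & ok  ok  residual = ?Bool.&{stop: end, err: μY.…}
step 3: ?Bool  ok  residual = &{stop: end, err: μY.…}
step 4: & err  ok  residual = μY.…
all 4 steps conform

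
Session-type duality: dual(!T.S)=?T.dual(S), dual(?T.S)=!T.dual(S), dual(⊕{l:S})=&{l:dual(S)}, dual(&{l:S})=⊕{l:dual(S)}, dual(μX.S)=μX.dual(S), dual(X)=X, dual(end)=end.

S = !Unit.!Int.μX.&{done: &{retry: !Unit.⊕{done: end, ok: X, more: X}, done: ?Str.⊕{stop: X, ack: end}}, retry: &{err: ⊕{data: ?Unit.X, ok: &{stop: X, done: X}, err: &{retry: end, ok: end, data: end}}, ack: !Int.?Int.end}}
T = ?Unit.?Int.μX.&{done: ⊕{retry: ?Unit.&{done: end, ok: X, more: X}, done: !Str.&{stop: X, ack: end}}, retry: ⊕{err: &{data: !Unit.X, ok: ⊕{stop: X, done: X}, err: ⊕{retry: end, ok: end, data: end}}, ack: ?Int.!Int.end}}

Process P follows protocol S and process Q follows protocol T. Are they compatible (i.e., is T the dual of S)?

!Unit ‖ ?Unit  ok
  !Int ‖ ?Int  ok
    μX ‖ μX  ok (μ self-dual)
      &{done,retry} ‖ &{done,retry}  ✗ choice polarity not flipped — not dual

NO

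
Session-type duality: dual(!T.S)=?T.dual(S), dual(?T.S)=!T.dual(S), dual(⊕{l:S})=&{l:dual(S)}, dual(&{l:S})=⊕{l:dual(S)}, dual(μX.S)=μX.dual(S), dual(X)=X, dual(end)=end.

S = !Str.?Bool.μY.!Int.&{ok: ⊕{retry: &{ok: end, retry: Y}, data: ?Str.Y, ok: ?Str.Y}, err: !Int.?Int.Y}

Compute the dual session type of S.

?Str.!Bool.μY.?Int.⊕{ok: &{retry: ⊕{ok: end, retry: Y}, data: !Str.Y, ok: !Str.Y}, err: ?Int.!Int.Y}

!Str → ?Str
  ?Bool → !Bool
    μY → μY  (μ self-dual)
      !Int → ?Int
        &{ok,err} → ⊕{ok,err}  (external→internal)
          [ok]
            ⊕{retry,data,ok} → &{retry,data,ok}  (select→offer)
              [retry]
                &{ok,retry} → ⊕{ok,retry}  (external→internal)
                  [ok]
                    end self-dual
                  [retry]
                    Y self-dual
              [data]
                ?Str → !Str
                  Y self-dual
              [ok]
                ?Str → !Str
                  Y self-dual
          [err]
            !Int → ?Int
              ?Int → !Int
                Y self-dual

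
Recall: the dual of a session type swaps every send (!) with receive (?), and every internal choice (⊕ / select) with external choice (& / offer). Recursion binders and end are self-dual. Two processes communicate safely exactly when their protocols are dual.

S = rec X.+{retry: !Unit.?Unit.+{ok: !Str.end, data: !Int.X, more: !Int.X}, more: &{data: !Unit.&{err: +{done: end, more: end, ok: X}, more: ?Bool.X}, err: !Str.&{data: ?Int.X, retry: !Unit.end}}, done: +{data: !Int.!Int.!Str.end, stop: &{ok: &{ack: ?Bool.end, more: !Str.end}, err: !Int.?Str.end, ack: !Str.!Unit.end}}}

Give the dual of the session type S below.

rec X.&{retry: ?Unit.!Unit.&{ok: ?Str.end, data: ?Int.X, more: ?Int.X}, more: +{data: ?Unit.+{err: &{done: end, more: end, ok: X}, more: !Bool.X}, err: ?Str.+{data: !Int.X, retry: ?Unit.end}}, done: &{data: ?Int.?Int.?Str.end, stop: +{ok: +{ack: !Bool.end, more: ?Str.end}, err: ?Int.!Str.end, ack: ?Str.?Unit.end}}}

rec X → rec X  (rec unchanged)
  +{retry,more,done} → &{retry,more,done}  (select→offer)
    [retry]
      !Unit → ?Unit
        ?Unit → !Unit
          +{ok,data,more} → &{ok,data,more}  (select→offer)
            [ok]
              !Str → ?Str
                end ↦ end
            [data]
              !Int → ?Int
                X ↦ X
            [more]
              !Int → ?Int
                X ↦ X
    [more]
      &{data,err} → +{data,err}  (offer→select)
        [data]
          !Unit → ?Unit
            &{err,more} → +{err,more}  (offer→select)
              [err]
                +{done,more,ok} → &{done,more,ok}  (select→offer)
                  [done]
                    end ↦ end
                  [more]
                    end ↦ end
                  [ok]
                    X ↦ X
              [more]
                ?Bool → !Bool
                  X ↦ X
        [err]
          !Str → ?Str
            &{data,retry} → +{data,retry}  (offer→select)
              [data]
                ?Int → !Int
                  X ↦ X
              [retry]
                !Unit → ?Unit
                  end ↦ end
    [done]
      +{data,stop} → &{data,stop}  (select→offer)
        [data]
          !Int → ?Int
            !Int → ?Int
              !Str → ?Str
                end ↦ end
        [stop]
          &{ok,err,ack} → +{ok,err,ack}  (offer→select)
            [ok]
              &{ack,more} → +{ack,more}  (offer→select)
                [ack]
                  ?Bool → !Bool
                    end ↦ end
                [more]
                  !Str → ?Str
                    end ↦ end
            [err]
              !Int → ?Int
                ?Str → !Str
                  end ↦ end
            [ack]
              !Str → ?Str
                !Unit → ?Unit
                  end ↦ end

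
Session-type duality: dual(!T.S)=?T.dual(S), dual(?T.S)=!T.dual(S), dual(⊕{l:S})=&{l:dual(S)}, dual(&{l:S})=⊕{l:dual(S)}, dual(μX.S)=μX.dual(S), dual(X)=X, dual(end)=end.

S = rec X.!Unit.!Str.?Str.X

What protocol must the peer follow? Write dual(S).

rec X.?Unit.?Str.!Str.X

rec X = rec X  (rec unchanged)
  !Unit = ?Unit
    !Str = ?Str
      ?Str = !Str
        X ↦ X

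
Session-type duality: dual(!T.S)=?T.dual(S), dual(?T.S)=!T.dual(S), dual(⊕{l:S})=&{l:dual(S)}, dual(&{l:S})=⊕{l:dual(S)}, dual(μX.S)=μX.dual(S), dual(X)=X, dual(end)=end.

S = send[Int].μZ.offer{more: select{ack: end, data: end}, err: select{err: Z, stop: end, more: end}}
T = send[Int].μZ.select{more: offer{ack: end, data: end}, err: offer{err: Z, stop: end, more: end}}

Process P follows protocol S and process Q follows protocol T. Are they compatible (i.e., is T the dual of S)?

send[Int] vs send[Int]  ✗ same direction on both sides — not dual

NO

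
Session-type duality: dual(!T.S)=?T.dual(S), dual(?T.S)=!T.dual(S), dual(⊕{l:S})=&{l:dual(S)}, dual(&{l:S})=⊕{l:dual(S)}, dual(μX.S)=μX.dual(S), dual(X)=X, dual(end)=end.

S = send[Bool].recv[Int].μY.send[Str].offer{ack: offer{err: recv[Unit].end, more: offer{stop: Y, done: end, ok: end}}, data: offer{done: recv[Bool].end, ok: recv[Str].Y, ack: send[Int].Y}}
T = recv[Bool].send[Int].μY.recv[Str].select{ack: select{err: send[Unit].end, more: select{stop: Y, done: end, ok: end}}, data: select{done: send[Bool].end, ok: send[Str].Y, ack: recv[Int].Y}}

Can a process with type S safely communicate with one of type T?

YES

send[Bool] | recv[Bool]  match
  recv[Int] | send[Int]  match
    μY | μY  match (rec unchanged)
      send[Str] | recv[Str]  match
        offer{ack,data} | select{ack,data}  match label sets agree
          case ack:
            offer{err,more} | select{err,more}  match label sets agree
              case err:
                recv[Unit] | send[Unit]  match
                  end | end  match
              case more:
                offer{stop,done,ok} | select{stop,done,ok}  match label sets agree
                  case stop:
                    Y | Y  match
                  case done:
                    end | end  match
                  case ok:
                    end | end  match
          case data:
            offer{done,ok,ack} | select{done,ok,ack}  match label sets agree
              case done:
                recv[Bool] | send[Bool]  match
                  end | end  match
              case ok:
                recv[Str] | send[Str]  match
                  Y | Y  match
              case ack:
                send[Int] | recv[Int]  match
                  Y | Y  match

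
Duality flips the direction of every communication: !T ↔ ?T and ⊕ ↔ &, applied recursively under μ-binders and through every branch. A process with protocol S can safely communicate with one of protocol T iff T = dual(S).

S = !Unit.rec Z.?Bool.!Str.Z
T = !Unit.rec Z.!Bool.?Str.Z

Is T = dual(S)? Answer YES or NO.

NO

!Unit ‖ !Unit  ✗ same direction on both sides — not dual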